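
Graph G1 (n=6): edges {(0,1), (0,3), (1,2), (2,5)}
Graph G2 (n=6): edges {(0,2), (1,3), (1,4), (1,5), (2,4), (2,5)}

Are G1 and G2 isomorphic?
No, not isomorphic

The graphs are NOT isomorphic.

Connected components of G1: 2 component(s) with vertex sets [[4], [0, 1, 2, 3, 5]], sizes [1, 5].
Connected components of G2: 1 component(s) with vertex sets [[0, 1, 2, 3, 4, 5]], sizes [6].
The number of connected components (and the multiset of component sizes) is an isomorphism invariant — an isomorphism maps each component of G1 bijectively onto a component of G2. Since G1 has 2 component(s) and G2 has 1, they cannot be isomorphic.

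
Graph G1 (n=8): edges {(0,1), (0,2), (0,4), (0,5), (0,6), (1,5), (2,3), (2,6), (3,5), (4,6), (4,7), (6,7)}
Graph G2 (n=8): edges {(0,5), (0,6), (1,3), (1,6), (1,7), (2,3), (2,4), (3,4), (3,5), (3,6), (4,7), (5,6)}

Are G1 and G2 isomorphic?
Yes, isomorphic

The graphs are isomorphic.
One valid mapping φ: V(G1) → V(G2): 0→3, 1→2, 2→1, 3→7, 4→5, 5→4, 6→6, 7→0

Verify φ preserves adjacency — for each edge of G1, its image is an edge of G2:
  (0,1) → (φ(0),φ(1)) = (2,3) ∈ E(G2) ✓
  (0,2) → (φ(0),φ(2)) = (1,3) ∈ E(G2) ✓
  (0,4) → (φ(0),φ(4)) = (3,5) ∈ E(G2) ✓
  (0,5) → (φ(0),φ(5)) = (3,4) ∈ E(G2) ✓
  (0,6) → (φ(0),φ(6)) = (3,6) ∈ E(G2) ✓
  (1,5) → (φ(1),φ(5)) = (2,4) ∈ E(G2) ✓
  (2,3) → (φ(2),φ(3)) = (1,7) ∈ E(G2) ✓
  (2,6) → (φ(2),φ(6)) = (1,6) ∈ E(G2) ✓
  (3,5) → (φ(3),φ(5)) = (4,7) ∈ E(G2) ✓
  (4,6) → (φ(4),φ(6)) = (5,6) ∈ E(G2) ✓
  (4,7) → (φ(4),φ(7)) = (0,5) ∈ E(G2) ✓
  (6,7) → (φ(6),φ(7)) = (0,6) ∈ E(G2) ✓
All 12 edges of G1 map to edges of G2, and |E(G1)| = |E(G2)| = 12, so φ is a bijection on edges as well as vertices. Hence G1 ≅ G2.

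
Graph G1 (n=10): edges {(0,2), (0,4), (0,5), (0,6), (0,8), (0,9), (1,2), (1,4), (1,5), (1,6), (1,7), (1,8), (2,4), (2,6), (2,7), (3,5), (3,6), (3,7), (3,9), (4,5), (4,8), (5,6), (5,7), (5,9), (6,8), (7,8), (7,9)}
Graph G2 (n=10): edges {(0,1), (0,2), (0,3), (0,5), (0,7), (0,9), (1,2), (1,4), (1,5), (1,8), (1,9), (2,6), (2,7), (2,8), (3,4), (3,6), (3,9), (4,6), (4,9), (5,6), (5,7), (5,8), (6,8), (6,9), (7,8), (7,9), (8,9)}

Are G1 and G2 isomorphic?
Yes, isomorphic

The graphs are isomorphic.
One valid mapping φ: V(G1) → V(G2): 0→0, 1→8, 2→5, 3→4, 4→7, 5→9, 6→1, 7→6, 8→2, 9→3

Verify φ preserves adjacency — for each edge of G1, its image is an edge of G2:
  (0,2) → (φ(0),φ(2)) = (0,5) ∈ E(G2) ✓
  (0,4) → (φ(0),φ(4)) = (0,7) ∈ E(G2) ✓
  (0,5) → (φ(0),φ(5)) = (0,9) ∈ E(G2) ✓
  (0,6) → (φ(0),φ(6)) = (0,1) ∈ E(G2) ✓
  (0,8) → (φ(0),φ(8)) = (0,2) ∈ E(G2) ✓
  (0,9) → (φ(0),φ(9)) = (0,3) ∈ E(G2) ✓
  (1,2) → (φ(1),φ(2)) = (5,8) ∈ E(G2) ✓
  (1,4) → (φ(1),φ(4)) = (7,8) ∈ E(G2) ✓
  (1,5) → (φ(1),φ(5)) = (8,9) ∈ E(G2) ✓
  (1,6) → (φ(1),φ(6)) = (1,8) ∈ E(G2) ✓
  (1,7) → (φ(1),φ(7)) = (6,8) ∈ E(G2) ✓
  (1,8) → (φ(1),φ(8)) = (2,8) ∈ E(G2) ✓
  (2,4) → (φ(2),φ(4)) = (5,7) ∈ E(G2) ✓
  (2,6) → (φ(2),φ(6)) = (1,5) ∈ E(G2) ✓
  (2,7) → (φ(2),φ(7)) = (5,6) ∈ E(G2) ✓
  (3,5) → (φ(3),φ(5)) = (4,9) ∈ E(G2) ✓
  (3,6) → (φ(3),φ(6)) = (1,4) ∈ E(G2) ✓
  (3,7) → (φ(3),φ(7)) = (4,6) ∈ E(G2) ✓
  (3,9) → (φ(3),φ(9)) = (3,4) ∈ E(G2) ✓
  (4,5) → (φ(4),φ(5)) = (7,9) ∈ E(G2) ✓
  (4,8) → (φ(4),φ(8)) = (2,7) ∈ E(G2) ✓
  (5,6) → (φ(5),φ(6)) = (1,9) ∈ E(G2) ✓
  (5,7) → (φ(5),φ(7)) = (6,9) ∈ E(G2) ✓
  (5,9) → (φ(5),φ(9)) = (3,9) ∈ E(G2) ✓
  (6,8) → (φ(6),φ(8)) = (1,2) ∈ E(G2) ✓
  (7,8) → (φ(7),φ(8)) = (2,6) ∈ E(G2) ✓
  (7,9) → (φ(7),φ(9)) = (3,6) ∈ E(G2) ✓
All 27 edges of G1 map to edges of G2, and |E(G1)| = |E(G2)| = 27, so φ is a bijection on edges as well as vertices. Hence G1 ≅ G2.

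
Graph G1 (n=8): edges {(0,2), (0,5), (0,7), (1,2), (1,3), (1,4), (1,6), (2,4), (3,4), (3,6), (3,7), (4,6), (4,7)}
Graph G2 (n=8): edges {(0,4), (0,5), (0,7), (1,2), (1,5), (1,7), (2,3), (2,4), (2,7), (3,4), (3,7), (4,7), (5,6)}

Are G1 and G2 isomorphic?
Yes, isomorphic

The graphs are isomorphic.
One valid mapping φ: V(G1) → V(G2): 0→5, 1→2, 2→1, 3→4, 4→7, 5→6, 6→3, 7→0

Verify φ preserves adjacency — for each edge of G1, its image is an edge of G2:
  (0,2) → (φ(0),φ(2)) = (1,5) ∈ E(G2) ✓
  (0,5) → (φ(0),φ(5)) = (5,6) ∈ E(G2) ✓
  (0,7) → (φ(0),φ(7)) = (0,5) ∈ E(G2) ✓
  (1,2) → (φ(1),φ(2)) = (1,2) ∈ E(G2) ✓
  (1,3) → (φ(1),φ(3)) = (2,4) ∈ E(G2) ✓
  (1,4) → (φ(1),φ(4)) = (2,7) ∈ E(G2) ✓
  (1,6) → (φ(1),φ(6)) = (2,3) ∈ E(G2) ✓
  (2,4) → (φ(2),φ(4)) = (1,7) ∈ E(G2) ✓
  (3,4) → (φ(3),φ(4)) = (4,7) ∈ E(G2) ✓
  (3,6) → (φ(3),φ(6)) = (3,4) ∈ E(G2) ✓
  (3,7) → (φ(3),φ(7)) = (0,4) ∈ E(G2) ✓
  (4,6) → (φ(4),φ(6)) = (3,7) ∈ E(G2) ✓
  (4,7) → (φ(4),φ(7)) = (0,7) ∈ E(G2) ✓
All 13 edges of G1 map to edges of G2, and |E(G1)| = |E(G2)| = 13, so φ is a bijection on edges as well as vertices. Hence G1 ≅ G2.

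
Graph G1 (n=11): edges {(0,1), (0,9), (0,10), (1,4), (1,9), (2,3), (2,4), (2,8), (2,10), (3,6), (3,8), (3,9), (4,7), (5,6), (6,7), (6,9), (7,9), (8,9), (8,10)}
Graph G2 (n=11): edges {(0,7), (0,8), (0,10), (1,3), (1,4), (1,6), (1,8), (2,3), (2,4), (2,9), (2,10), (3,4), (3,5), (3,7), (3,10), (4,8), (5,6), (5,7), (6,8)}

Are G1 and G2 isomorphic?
Yes, isomorphic

The graphs are isomorphic.
One valid mapping φ: V(G1) → V(G2): 0→5, 1→7, 2→8, 3→4, 4→0, 5→9, 6→2, 7→10, 8→1, 9→3, 10→6

Verify φ preserves adjacency — for each edge of G1, its image is an edge of G2:
  (0,1) → (φ(0),φ(1)) = (5,7) ∈ E(G2) ✓
  (0,9) → (φ(0),φ(9)) = (3,5) ∈ E(G2) ✓
  (0,10) → (φ(0),φ(10)) = (5,6) ∈ E(G2) ✓
  (1,4) → (φ(1),φ(4)) = (0,7) ∈ E(G2) ✓
  (1,9) → (φ(1),φ(9)) = (3,7) ∈ E(G2) ✓
  (2,3) → (φ(2),φ(3)) = (4,8) ∈ E(G2) ✓
  (2,4) → (φ(2),φ(4)) = (0,8) ∈ E(G2) ✓
  (2,8) → (φ(2),φ(8)) = (1,8) ∈ E(G2) ✓
  (2,10) → (φ(2),φ(10)) = (6,8) ∈ E(G2) ✓
  (3,6) → (φ(3),φ(6)) = (2,4) ∈ E(G2) ✓
  (3,8) → (φ(3),φ(8)) = (1,4) ∈ E(G2) ✓
  (3,9) → (φ(3),φ(9)) = (3,4) ∈ E(G2) ✓
  (4,7) → (φ(4),φ(7)) = (0,10) ∈ E(G2) ✓
  (5,6) → (φ(5),φ(6)) = (2,9) ∈ E(G2) ✓
  (6,7) → (φ(6),φ(7)) = (2,10) ∈ E(G2) ✓
  (6,9) → (φ(6),φ(9)) = (2,3) ∈ E(G2) ✓
  (7,9) → (φ(7),φ(9)) = (3,10) ∈ E(G2) ✓
  (8,9) → (φ(8),φ(9)) = (1,3) ∈ E(G2) ✓
  (8,10) → (φ(8),φ(10)) = (1,6) ∈ E(G2) ✓
All 19 edges of G1 map to edges of G2, and |E(G1)| = |E(G2)| = 19, so φ is a bijection on edges as well as vertices. Hence G1 ≅ G2.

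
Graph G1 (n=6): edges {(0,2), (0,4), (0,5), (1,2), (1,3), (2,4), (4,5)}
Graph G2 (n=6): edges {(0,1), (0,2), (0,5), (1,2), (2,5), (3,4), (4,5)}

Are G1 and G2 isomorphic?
Yes, isomorphic

The graphs are isomorphic.
One valid mapping φ: V(G1) → V(G2): 0→2, 1→4, 2→5, 3→3, 4→0, 5→1

Verify φ preserves adjacency — for each edge of G1, its image is an edge of G2:
  (0,2) → (φ(0),φ(2)) = (2,5) ∈ E(G2) ✓
  (0,4) → (φ(0),φ(4)) = (0,2) ∈ E(G2) ✓
  (0,5) → (φ(0),φ(5)) = (1,2) ∈ E(G2) ✓
  (1,2) → (φ(1),φ(2)) = (4,5) ∈ E(G2) ✓
  (1,3) → (φ(1),φ(3)) = (3,4) ∈ E(G2) ✓
  (2,4) → (φ(2),φ(4)) = (0,5) ∈ E(G2) ✓
  (4,5) → (φ(4),φ(5)) = (0,1) ∈ E(G2) ✓
All 7 edges of G1 map to edges of G2, and |E(G1)| = |E(G2)| = 7, so φ is a bijection on edges as well as vertices. Hence G1 ≅ G2.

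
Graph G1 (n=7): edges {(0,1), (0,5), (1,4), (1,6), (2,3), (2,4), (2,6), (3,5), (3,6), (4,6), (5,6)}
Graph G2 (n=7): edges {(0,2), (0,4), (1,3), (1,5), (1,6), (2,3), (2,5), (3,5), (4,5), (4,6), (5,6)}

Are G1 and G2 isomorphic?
Yes, isomorphic

The graphs are isomorphic.
One valid mapping φ: V(G1) → V(G2): 0→0, 1→4, 2→1, 3→3, 4→6, 5→2, 6→5

Verify φ preserves adjacency — for each edge of G1, its image is an edge of G2:
  (0,1) → (φ(0),φ(1)) = (0,4) ∈ E(G2) ✓
  (0,5) → (φ(0),φ(5)) = (0,2) ∈ E(G2) ✓
  (1,4) → (φ(1),φ(4)) = (4,6) ∈ E(G2) ✓
  (1,6) → (φ(1),φ(6)) = (4,5) ∈ E(G2) ✓
  (2,3) → (φ(2),φ(3)) = (1,3) ∈ E(G2) ✓
  (2,4) → (φ(2),φ(4)) = (1,6) ∈ E(G2) ✓
  (2,6) → (φ(2),φ(6)) = (1,5) ∈ E(G2) ✓
  (3,5) → (φ(3),φ(5)) = (2,3) ∈ E(G2) ✓
  (3,6) → (φ(3),φ(6)) = (3,5) ∈ E(G2) ✓
  (4,6) → (φ(4),φ(6)) = (5,6) ∈ E(G2) ✓
  (5,6) → (φ(5),φ(6)) = (2,5) ∈ E(G2) ✓
All 11 edges of G1 map to edges of G2, and |E(G1)| = |E(G2)| = 11, so φ is a bijection on edges as well as vertices. Hence G1 ≅ G2.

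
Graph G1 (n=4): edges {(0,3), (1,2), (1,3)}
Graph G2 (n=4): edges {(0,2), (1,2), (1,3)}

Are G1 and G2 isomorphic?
Yes, isomorphic

The graphs are isomorphic.
One valid mapping φ: V(G1) → V(G2): 0→0, 1→1, 2→3, 3→2

Verify φ preserves adjacency — for each edge of G1, its image is an edge of G2:
  (0,3) → (φ(0),φ(3)) = (0,2) ∈ E(G2) ✓
  (1,2) → (φ(1),φ(2)) = (1,3) ∈ E(G2) ✓
  (1,3) → (φ(1),φ(3)) = (1,2) ∈ E(G2) ✓
All 3 edges of G1 map to edges of G2, and |E(G1)| = |E(G2)| = 3, so φ is a bijection on edges as well as vertices. Hence G1 ≅ G2.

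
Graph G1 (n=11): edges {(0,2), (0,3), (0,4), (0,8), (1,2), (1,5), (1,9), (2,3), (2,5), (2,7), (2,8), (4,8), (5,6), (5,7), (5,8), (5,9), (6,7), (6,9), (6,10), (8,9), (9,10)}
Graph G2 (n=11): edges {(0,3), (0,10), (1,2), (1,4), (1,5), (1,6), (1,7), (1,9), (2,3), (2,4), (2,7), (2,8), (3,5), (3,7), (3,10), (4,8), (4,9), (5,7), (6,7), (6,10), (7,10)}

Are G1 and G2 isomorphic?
Yes, isomorphic

The graphs are isomorphic.
One valid mapping φ: V(G1) → V(G2): 0→4, 1→5, 2→1, 3→9, 4→8, 5→7, 6→10, 7→6, 8→2, 9→3, 10→0

Verify φ preserves adjacency — for each edge of G1, its image is an edge of G2:
  (0,2) → (φ(0),φ(2)) = (1,4) ∈ E(G2) ✓
  (0,3) → (φ(0),φ(3)) = (4,9) ∈ E(G2) ✓
  (0,4) → (φ(0),φ(4)) = (4,8) ∈ E(G2) ✓
  (0,8) → (φ(0),φ(8)) = (2,4) ∈ E(G2) ✓
  (1,2) → (φ(1),φ(2)) = (1,5) ∈ E(G2) ✓
  (1,5) → (φ(1),φ(5)) = (5,7) ∈ E(G2) ✓
  (1,9) → (φ(1),φ(9)) = (3,5) ∈ E(G2) ✓
  (2,3) → (φ(2),φ(3)) = (1,9) ∈ E(G2) ✓
  (2,5) → (φ(2),φ(5)) = (1,7) ∈ E(G2) ✓
  (2,7) → (φ(2),φ(7)) = (1,6) ∈ E(G2) ✓
  (2,8) → (φ(2),φ(8)) = (1,2) ∈ E(G2) ✓
  (4,8) → (φ(4),φ(8)) = (2,8) ∈ E(G2) ✓
  (5,6) → (φ(5),φ(6)) = (7,10) ∈ E(G2) ✓
  (5,7) → (φ(5),φ(7)) = (6,7) ∈ E(G2) ✓
  (5,8) → (φ(5),φ(8)) = (2,7) ∈ E(G2) ✓
  (5,9) → (φ(5),φ(9)) = (3,7) ∈ E(G2) ✓
  (6,7) → (φ(6),φ(7)) = (6,10) ∈ E(G2) ✓
  (6,9) → (φ(6),φ(9)) = (3,10) ∈ E(G2) ✓
  (6,10) → (φ(6),φ(10)) = (0,10) ∈ E(G2) ✓
  (8,9) → (φ(8),φ(9)) = (2,3) ∈ E(G2) ✓
  (9,10) → (φ(9),φ(10)) = (0,3) ∈ E(G2) ✓
All 21 edges of G1 map to edges of G2, and |E(G1)| = |E(G2)| = 21, so φ is a bijection on edges as well as vertices. Hence G1 ≅ G2.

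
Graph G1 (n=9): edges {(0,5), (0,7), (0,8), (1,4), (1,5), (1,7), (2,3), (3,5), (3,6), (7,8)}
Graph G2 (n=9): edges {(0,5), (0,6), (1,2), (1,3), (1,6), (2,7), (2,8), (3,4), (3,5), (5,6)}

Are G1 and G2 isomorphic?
Yes, isomorphic

The graphs are isomorphic.
One valid mapping φ: V(G1) → V(G2): 0→6, 1→3, 2→8, 3→2, 4→4, 5→1, 6→7, 7→5, 8→0

Verify φ preserves adjacency — for each edge of G1, its image is an edge of G2:
  (0,5) → (φ(0),φ(5)) = (1,6) ∈ E(G2) ✓
  (0,7) → (φ(0),φ(7)) = (5,6) ∈ E(G2) ✓
  (0,8) → (φ(0),φ(8)) = (0,6) ∈ E(G2) ✓
  (1,4) → (φ(1),φ(4)) = (3,4) ∈ E(G2) ✓
  (1,5) → (φ(1),φ(5)) = (1,3) ∈ E(G2) ✓
  (1,7) → (φ(1),φ(7)) = (3,5) ∈ E(G2) ✓
  (2,3) → (φ(2),φ(3)) = (2,8) ∈ E(G2) ✓
  (3,5) → (φ(3),φ(5)) = (1,2) ∈ E(G2) ✓
  (3,6) → (φ(3),φ(6)) = (2,7) ∈ E(G2) ✓
  (7,8) → (φ(7),φ(8)) = (0,5) ∈ E(G2) ✓
All 10 edges of G1 map to edges of G2, and |E(G1)| = |E(G2)| = 10, so φ is a bijection on edges as well as vertices. Hence G1 ≅ G2.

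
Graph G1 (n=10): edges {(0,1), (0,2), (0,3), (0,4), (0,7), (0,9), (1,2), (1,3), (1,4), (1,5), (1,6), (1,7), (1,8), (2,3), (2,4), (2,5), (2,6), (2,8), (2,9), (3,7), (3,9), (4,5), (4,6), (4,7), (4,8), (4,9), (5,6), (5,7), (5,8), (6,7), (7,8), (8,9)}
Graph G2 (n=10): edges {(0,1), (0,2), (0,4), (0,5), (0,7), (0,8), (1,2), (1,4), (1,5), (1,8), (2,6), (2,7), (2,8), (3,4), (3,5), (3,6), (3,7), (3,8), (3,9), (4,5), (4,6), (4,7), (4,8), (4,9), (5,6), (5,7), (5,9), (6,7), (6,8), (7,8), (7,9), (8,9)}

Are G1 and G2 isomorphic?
Yes, isomorphic

The graphs are isomorphic.
One valid mapping φ: V(G1) → V(G2): 0→0, 1→4, 2→8, 3→1, 4→7, 5→3, 6→9, 7→5, 8→6, 9→2

Verify φ preserves adjacency — for each edge of G1, its image is an edge of G2:
  (0,1) → (φ(0),φ(1)) = (0,4) ∈ E(G2) ✓
  (0,2) → (φ(0),φ(2)) = (0,8) ∈ E(G2) ✓
  (0,3) → (φ(0),φ(3)) = (0,1) ∈ E(G2) ✓
  (0,4) → (φ(0),φ(4)) = (0,7) ∈ E(G2) ✓
  (0,7) → (φ(0),φ(7)) = (0,5) ∈ E(G2) ✓
  (0,9) → (φ(0),φ(9)) = (0,2) ∈ E(G2) ✓
  (1,2) → (φ(1),φ(2)) = (4,8) ∈ E(G2) ✓
  (1,3) → (φ(1),φ(3)) = (1,4) ∈ E(G2) ✓
  (1,4) → (φ(1),φ(4)) = (4,7) ∈ E(G2) ✓
  (1,5) → (φ(1),φ(5)) = (3,4) ∈ E(G2) ✓
  (1,6) → (φ(1),φ(6)) = (4,9) ∈ E(G2) ✓
  (1,7) → (φ(1),φ(7)) = (4,5) ∈ E(G2) ✓
  (1,8) → (φ(1),φ(8)) = (4,6) ∈ E(G2) ✓
  (2,3) → (φ(2),φ(3)) = (1,8) ∈ E(G2) ✓
  (2,4) → (φ(2),φ(4)) = (7,8) ∈ E(G2) ✓
  (2,5) → (φ(2),φ(5)) = (3,8) ∈ E(G2) ✓
  (2,6) → (φ(2),φ(6)) = (8,9) ∈ E(G2) ✓
  (2,8) → (φ(2),φ(8)) = (6,8) ∈ E(G2) ✓
  (2,9) → (φ(2),φ(9)) = (2,8) ∈ E(G2) ✓
  (3,7) → (φ(3),φ(7)) = (1,5) ∈ E(G2) ✓
  (3,9) → (φ(3),φ(9)) = (1,2) ∈ E(G2) ✓
  (4,5) → (φ(4),φ(5)) = (3,7) ∈ E(G2) ✓
  (4,6) → (φ(4),φ(6)) = (7,9) ∈ E(G2) ✓
  (4,7) → (φ(4),φ(7)) = (5,7) ∈ E(G2) ✓
  (4,8) → (φ(4),φ(8)) = (6,7) ∈ E(G2) ✓
  (4,9) → (φ(4),φ(9)) = (2,7) ∈ E(G2) ✓
  (5,6) → (φ(5),φ(6)) = (3,9) ∈ E(G2) ✓
  (5,7) → (φ(5),φ(7)) = (3,5) ∈ E(G2) ✓
  (5,8) → (φ(5),φ(8)) = (3,6) ∈ E(G2) ✓
  (6,7) → (φ(6),φ(7)) = (5,9) ∈ E(G2) ✓
  (7,8) → (φ(7),φ(8)) = (5,6) ∈ E(G2) ✓
  (8,9) → (φ(8),φ(9)) = (2,6) ∈ E(G2) ✓
All 32 edges of G1 map to edges of G2, and |E(G1)| = |E(G2)| = 32, so φ is a bijection on edges as well as vertices. Hence G1 ≅ G2.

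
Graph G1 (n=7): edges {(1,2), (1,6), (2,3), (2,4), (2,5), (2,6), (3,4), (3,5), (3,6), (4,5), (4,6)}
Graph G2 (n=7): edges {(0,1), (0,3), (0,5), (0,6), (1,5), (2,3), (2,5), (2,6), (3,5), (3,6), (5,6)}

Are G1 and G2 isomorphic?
Yes, isomorphic

The graphs are isomorphic.
One valid mapping φ: V(G1) → V(G2): 0→4, 1→1, 2→5, 3→3, 4→6, 5→2, 6→0

Verify φ preserves adjacency — for each edge of G1, its image is an edge of G2:
  (1,2) → (φ(1),φ(2)) = (1,5) ∈ E(G2) ✓
  (1,6) → (φ(1),φ(6)) = (0,1) ∈ E(G2) ✓
  (2,3) → (φ(2),φ(3)) = (3,5) ∈ E(G2) ✓
  (2,4) → (φ(2),φ(4)) = (5,6) ∈ E(G2) ✓
  (2,5) → (φ(2),φ(5)) = (2,5) ∈ E(G2) ✓
  (2,6) → (φ(2),φ(6)) = (0,5) ∈ E(G2) ✓
  (3,4) → (φ(3),φ(4)) = (3,6) ∈ E(G2) ✓
  (3,5) → (φ(3),φ(5)) = (2,3) ∈ E(G2) ✓
  (3,6) → (φ(3),φ(6)) = (0,3) ∈ E(G2) ✓
  (4,5) → (φ(4),φ(5)) = (2,6) ∈ E(G2) ✓
  (4,6) → (φ(4),φ(6)) = (0,6) ∈ E(G2) ✓
All 11 edges of G1 map to edges of G2, and |E(G1)| = |E(G2)| = 11, so φ is a bijection on edges as well as vertices. Hence G1 ≅ G2.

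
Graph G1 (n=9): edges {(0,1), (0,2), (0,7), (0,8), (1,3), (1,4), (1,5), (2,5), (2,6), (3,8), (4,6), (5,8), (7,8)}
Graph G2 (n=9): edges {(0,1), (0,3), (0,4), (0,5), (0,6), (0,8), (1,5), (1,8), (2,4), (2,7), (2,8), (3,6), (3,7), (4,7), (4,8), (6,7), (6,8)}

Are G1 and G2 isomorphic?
No, not isomorphic

The graphs are NOT isomorphic.

Counting triangles (3-cliques): G1 has 1, G2 has 8.
Triangle count is an isomorphism invariant, so differing triangle counts rule out isomorphism.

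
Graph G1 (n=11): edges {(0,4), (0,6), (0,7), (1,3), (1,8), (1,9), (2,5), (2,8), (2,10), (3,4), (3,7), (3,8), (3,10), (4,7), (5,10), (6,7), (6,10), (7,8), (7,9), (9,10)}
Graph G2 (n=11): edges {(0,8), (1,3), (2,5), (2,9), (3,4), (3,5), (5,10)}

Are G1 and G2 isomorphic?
No, not isomorphic

The graphs are NOT isomorphic.

Connected components of G1: 1 component(s) with vertex sets [[0, 1, 2, 3, 4, 5, 6, 7, 8, 9, 10]], sizes [11].
Connected components of G2: 4 component(s) with vertex sets [[6], [7], [0, 8], [1, 2, 3, 4, 5, 9, 10]], sizes [1, 1, 2, 7].
The number of connected components (and the multiset of component sizes) is an isomorphism invariant — an isomorphism maps each component of G1 bijectively onto a component of G2. Since G1 has 1 component(s) and G2 has 4, they cannot be isomorphic.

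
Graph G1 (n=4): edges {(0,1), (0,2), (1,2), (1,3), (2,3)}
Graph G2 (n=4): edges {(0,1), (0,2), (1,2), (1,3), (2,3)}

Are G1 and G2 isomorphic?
Yes, isomorphic

The graphs are isomorphic.
One valid mapping φ: V(G1) → V(G2): 0→0, 1→2, 2→1, 3→3

Verify φ preserves adjacency — for each edge of G1, its image is an edge of G2:
  (0,1) → (φ(0),φ(1)) = (0,2) ∈ E(G2) ✓
  (0,2) → (φ(0),φ(2)) = (0,1) ∈ E(G2) ✓
  (1,2) → (φ(1),φ(2)) = (1,2) ∈ E(G2) ✓
  (1,3) → (φ(1),φ(3)) = (2,3) ∈ E(G2) ✓
  (2,3) → (φ(2),φ(3)) = (1,3) ∈ E(G2) ✓
All 5 edges of G1 map to edges of G2, and |E(G1)| = |E(G2)| = 5, so φ is a bijection on edges as well as vertices. Hence G1 ≅ G2.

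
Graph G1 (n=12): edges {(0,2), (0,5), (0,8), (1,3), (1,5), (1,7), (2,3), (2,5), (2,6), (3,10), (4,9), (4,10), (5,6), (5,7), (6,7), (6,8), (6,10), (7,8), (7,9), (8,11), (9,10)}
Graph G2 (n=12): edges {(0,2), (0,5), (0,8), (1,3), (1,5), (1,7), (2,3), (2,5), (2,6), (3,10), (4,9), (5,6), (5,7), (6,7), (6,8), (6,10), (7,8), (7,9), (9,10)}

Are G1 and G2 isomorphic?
No, not isomorphic

The graphs are NOT isomorphic.

Counting edges: G1 has 21 edge(s); G2 has 19 edge(s).
Edge count is an isomorphism invariant (a bijection on vertices induces a bijection on edges), so differing edge counts rule out isomorphism.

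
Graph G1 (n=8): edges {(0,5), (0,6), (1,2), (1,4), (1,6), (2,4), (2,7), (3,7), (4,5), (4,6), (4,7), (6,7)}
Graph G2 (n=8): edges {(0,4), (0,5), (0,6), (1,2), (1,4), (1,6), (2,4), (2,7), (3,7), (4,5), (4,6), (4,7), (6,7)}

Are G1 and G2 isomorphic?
No, not isomorphic

The graphs are NOT isomorphic.

Counting edges: G1 has 12 edge(s); G2 has 13 edge(s).
Edge count is an isomorphism invariant (a bijection on vertices induces a bijection on edges), so differing edge counts rule out isomorphism.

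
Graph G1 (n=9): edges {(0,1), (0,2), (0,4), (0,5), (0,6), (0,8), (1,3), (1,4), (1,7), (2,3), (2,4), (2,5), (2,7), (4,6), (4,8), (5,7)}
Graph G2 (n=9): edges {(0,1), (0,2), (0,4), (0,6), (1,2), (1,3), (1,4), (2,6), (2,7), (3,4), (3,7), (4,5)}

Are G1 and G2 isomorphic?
No, not isomorphic

The graphs are NOT isomorphic.

Connected components of G1: 1 component(s) with vertex sets [[0, 1, 2, 3, 4, 5, 6, 7, 8]], sizes [9].
Connected components of G2: 2 component(s) with vertex sets [[8], [0, 1, 2, 3, 4, 5, 6, 7]], sizes [1, 8].
The number of connected components (and the multiset of component sizes) is an isomorphism invariant — an isomorphism maps each component of G1 bijectively onto a component of G2. Since G1 has 1 component(s) and G2 has 2, they cannot be isomorphic.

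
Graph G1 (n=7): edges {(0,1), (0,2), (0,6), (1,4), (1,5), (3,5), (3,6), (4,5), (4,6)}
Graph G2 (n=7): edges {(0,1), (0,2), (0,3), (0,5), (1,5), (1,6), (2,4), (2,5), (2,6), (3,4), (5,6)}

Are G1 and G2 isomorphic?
No, not isomorphic

The graphs are NOT isomorphic.

Counting triangles (3-cliques): G1 has 1, G2 has 4.
Triangle count is an isomorphism invariant, so differing triangle counts rule out isomorphism.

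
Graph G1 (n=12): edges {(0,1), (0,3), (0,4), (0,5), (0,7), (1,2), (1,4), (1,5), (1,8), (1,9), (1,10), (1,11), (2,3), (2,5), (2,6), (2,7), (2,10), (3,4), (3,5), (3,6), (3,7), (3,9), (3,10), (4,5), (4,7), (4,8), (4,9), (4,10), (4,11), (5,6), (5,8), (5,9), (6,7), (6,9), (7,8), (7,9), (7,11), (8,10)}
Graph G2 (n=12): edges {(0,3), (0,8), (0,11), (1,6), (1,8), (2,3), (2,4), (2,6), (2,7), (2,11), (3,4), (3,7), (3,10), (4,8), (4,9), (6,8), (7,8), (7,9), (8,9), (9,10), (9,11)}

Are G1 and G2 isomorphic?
No, not isomorphic

The graphs are NOT isomorphic.

Connected components of G1: 1 component(s) with vertex sets [[0, 1, 2, 3, 4, 5, 6, 7, 8, 9, 10, 11]], sizes [12].
Connected components of G2: 2 component(s) with vertex sets [[5], [0, 1, 2, 3, 4, 6, 7, 8, 9, 10, 11]], sizes [1, 11].
The number of connected components (and the multiset of component sizes) is an isomorphism invariant — an isomorphism maps each component of G1 bijectively onto a component of G2. Since G1 has 1 component(s) and G2 has 2, they cannot be isomorphic.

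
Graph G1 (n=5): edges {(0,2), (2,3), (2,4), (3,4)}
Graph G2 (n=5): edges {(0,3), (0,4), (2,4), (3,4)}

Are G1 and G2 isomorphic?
Yes, isomorphic

The graphs are isomorphic.
One valid mapping φ: V(G1) → V(G2): 0→2, 1→1, 2→4, 3→3, 4→0

Verify φ preserves adjacency — for each edge of G1, its image is an edge of G2:
  (0,2) → (φ(0),φ(2)) = (2,4) ∈ E(G2) ✓
  (2,3) → (φ(2),φ(3)) = (3,4) ∈ E(G2) ✓
  (2,4) → (φ(2),φ(4)) = (0,4) ∈ E(G2) ✓
  (3,4) → (φ(3),φ(4)) = (0,3) ∈ E(G2) ✓
All 4 edges of G1 map to edges of G2, and |E(G1)| = |E(G2)| = 4, so φ is a bijection on edges as well as vertices. Hence G1 ≅ G2.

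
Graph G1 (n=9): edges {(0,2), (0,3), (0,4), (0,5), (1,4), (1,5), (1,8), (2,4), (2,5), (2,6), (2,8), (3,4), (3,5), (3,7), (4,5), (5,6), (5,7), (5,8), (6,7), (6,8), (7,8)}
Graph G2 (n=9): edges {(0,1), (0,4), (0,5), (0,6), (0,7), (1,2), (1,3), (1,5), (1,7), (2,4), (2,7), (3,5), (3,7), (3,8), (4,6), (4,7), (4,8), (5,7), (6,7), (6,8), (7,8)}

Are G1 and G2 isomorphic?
Yes, isomorphic

The graphs are isomorphic.
One valid mapping φ: V(G1) → V(G2): 0→6, 1→2, 2→0, 3→8, 4→4, 5→7, 6→5, 7→3, 8→1

Verify φ preserves adjacency — for each edge of G1, its image is an edge of G2:
  (0,2) → (φ(0),φ(2)) = (0,6) ∈ E(G2) ✓
  (0,3) → (φ(0),φ(3)) = (6,8) ∈ E(G2) ✓
  (0,4) → (φ(0),φ(4)) = (4,6) ∈ E(G2) ✓
  (0,5) → (φ(0),φ(5)) = (6,7) ∈ E(G2) ✓
  (1,4) → (φ(1),φ(4)) = (2,4) ∈ E(G2) ✓
  (1,5) → (φ(1),φ(5)) = (2,7) ∈ E(G2) ✓
  (1,8) → (φ(1),φ(8)) = (1,2) ∈ E(G2) ✓
  (2,4) → (φ(2),φ(4)) = (0,4) ∈ E(G2) ✓
  (2,5) → (φ(2),φ(5)) = (0,7) ∈ E(G2) ✓
  (2,6) → (φ(2),φ(6)) = (0,5) ∈ E(G2) ✓
  (2,8) → (φ(2),φ(8)) = (0,1) ∈ E(G2) ✓
  (3,4) → (φ(3),φ(4)) = (4,8) ∈ E(G2) ✓
  (3,5) → (φ(3),φ(5)) = (7,8) ∈ E(G2) ✓
  (3,7) → (φ(3),φ(7)) = (3,8) ∈ E(G2) ✓
  (4,5) → (φ(4),φ(5)) = (4,7) ∈ E(G2) ✓
  (5,6) → (φ(5),φ(6)) = (5,7) ∈ E(G2) ✓
  (5,7) → (φ(5),φ(7)) = (3,7) ∈ E(G2) ✓
  (5,8) → (φ(5),φ(8)) = (1,7) ∈ E(G2) ✓
  (6,7) → (φ(6),φ(7)) = (3,5) ∈ E(G2) ✓
  (6,8) → (φ(6),φ(8)) = (1,5) ∈ E(G2) ✓
  (7,8) → (φ(7),φ(8)) = (1,3) ∈ E(G2) ✓
All 21 edges of G1 map to edges of G2, and |E(G1)| = |E(G2)| = 21, so φ is a bijection on edges as well as vertices. Hence G1 ≅ G2.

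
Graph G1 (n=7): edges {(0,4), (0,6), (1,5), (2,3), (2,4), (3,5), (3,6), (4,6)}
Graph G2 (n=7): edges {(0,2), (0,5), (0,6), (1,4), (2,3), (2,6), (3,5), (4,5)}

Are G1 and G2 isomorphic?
Yes, isomorphic

The graphs are isomorphic.
One valid mapping φ: V(G1) → V(G2): 0→6, 1→1, 2→3, 3→5, 4→2, 5→4, 6→0

Verify φ preserves adjacency — for each edge of G1, its image is an edge of G2:
  (0,4) → (φ(0),φ(4)) = (2,6) ∈ E(G2) ✓
  (0,6) → (φ(0),φ(6)) = (0,6) ∈ E(G2) ✓
  (1,5) → (φ(1),φ(5)) = (1,4) ∈ E(G2) ✓
  (2,3) → (φ(2),φ(3)) = (3,5) ∈ E(G2) ✓
  (2,4) → (φ(2),φ(4)) = (2,3) ∈ E(G2) ✓
  (3,5) → (φ(3),φ(5)) = (4,5) ∈ E(G2) ✓
  (3,6) → (φ(3),φ(6)) = (0,5) ∈ E(G2) ✓
  (4,6) → (φ(4),φ(6)) = (0,2) ∈ E(G2) ✓
All 8 edges of G1 map to edges of G2, and |E(G1)| = |E(G2)| = 8, so φ is a bijection on edges as well as vertices. Hence G1 ≅ G2.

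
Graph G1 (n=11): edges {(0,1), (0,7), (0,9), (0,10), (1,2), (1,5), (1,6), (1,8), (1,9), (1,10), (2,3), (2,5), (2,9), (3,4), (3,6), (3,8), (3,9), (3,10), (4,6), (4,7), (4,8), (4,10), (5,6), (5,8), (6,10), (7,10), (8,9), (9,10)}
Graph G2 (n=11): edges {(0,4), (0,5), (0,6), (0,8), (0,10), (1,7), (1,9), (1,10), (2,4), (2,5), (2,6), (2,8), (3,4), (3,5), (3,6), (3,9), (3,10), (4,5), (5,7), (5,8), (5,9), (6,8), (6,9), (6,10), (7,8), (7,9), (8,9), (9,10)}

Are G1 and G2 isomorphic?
Yes, isomorphic

The graphs are isomorphic.
One valid mapping φ: V(G1) → V(G2): 0→7, 1→5, 2→2, 3→6, 4→10, 5→4, 6→3, 7→1, 8→0, 9→8, 10→9

Verify φ preserves adjacency — for each edge of G1, its image is an edge of G2:
  (0,1) → (φ(0),φ(1)) = (5,7) ∈ E(G2) ✓
  (0,7) → (φ(0),φ(7)) = (1,7) ∈ E(G2) ✓
  (0,9) → (φ(0),φ(9)) = (7,8) ∈ E(G2) ✓
  (0,10) → (φ(0),φ(10)) = (7,9) ∈ E(G2) ✓
  (1,2) → (φ(1),φ(2)) = (2,5) ∈ E(G2) ✓
  (1,5) → (φ(1),φ(5)) = (4,5) ∈ E(G2) ✓
  (1,6) → (φ(1),φ(6)) = (3,5) ∈ E(G2) ✓
  (1,8) → (φ(1),φ(8)) = (0,5) ∈ E(G2) ✓
  (1,9) → (φ(1),φ(9)) = (5,8) ∈ E(G2) ✓
  (1,10) → (φ(1),φ(10)) = (5,9) ∈ E(G2) ✓
  (2,3) → (φ(2),φ(3)) = (2,6) ∈ E(G2) ✓
  (2,5) → (φ(2),φ(5)) = (2,4) ∈ E(G2) ✓
  (2,9) → (φ(2),φ(9)) = (2,8) ∈ E(G2) ✓
  (3,4) → (φ(3),φ(4)) = (6,10) ∈ E(G2) ✓
  (3,6) → (φ(3),φ(6)) = (3,6) ∈ E(G2) ✓
  (3,8) → (φ(3),φ(8)) = (0,6) ∈ E(G2) ✓
  (3,9) → (φ(3),φ(9)) = (6,8) ∈ E(G2) ✓
  (3,10) → (φ(3),φ(10)) = (6,9) ∈ E(G2) ✓
  (4,6) → (φ(4),φ(6)) = (3,10) ∈ E(G2) ✓
  (4,7) → (φ(4),φ(7)) = (1,10) ∈ E(G2) ✓
  (4,8) → (φ(4),φ(8)) = (0,10) ∈ E(G2) ✓
  (4,10) → (φ(4),φ(10)) = (9,10) ∈ E(G2) ✓
  (5,6) → (φ(5),φ(6)) = (3,4) ∈ E(G2) ✓
  (5,8) → (φ(5),φ(8)) = (0,4) ∈ E(G2) ✓
  (6,10) → (φ(6),φ(10)) = (3,9) ∈ E(G2) ✓
  (7,10) → (φ(7),φ(10)) = (1,9) ∈ E(G2) ✓
  (8,9) → (φ(8),φ(9)) = (0,8) ∈ E(G2) ✓
  (9,10) → (φ(9),φ(10)) = (8,9) ∈ E(G2) ✓
All 28 edges of G1 map to edges of G2, and |E(G1)| = |E(G2)| = 28, so φ is a bijection on edges as well as vertices. Hence G1 ≅ G2.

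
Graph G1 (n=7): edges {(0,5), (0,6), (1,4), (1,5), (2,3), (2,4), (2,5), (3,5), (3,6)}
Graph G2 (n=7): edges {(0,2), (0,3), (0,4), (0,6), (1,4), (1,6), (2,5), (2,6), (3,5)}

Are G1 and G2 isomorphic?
Yes, isomorphic

The graphs are isomorphic.
One valid mapping φ: V(G1) → V(G2): 0→4, 1→3, 2→2, 3→6, 4→5, 5→0, 6→1

Verify φ preserves adjacency — for each edge of G1, its image is an edge of G2:
  (0,5) → (φ(0),φ(5)) = (0,4) ∈ E(G2) ✓
  (0,6) → (φ(0),φ(6)) = (1,4) ∈ E(G2) ✓
  (1,4) → (φ(1),φ(4)) = (3,5) ∈ E(G2) ✓
  (1,5) → (φ(1),φ(5)) = (0,3) ∈ E(G2) ✓
  (2,3) → (φ(2),φ(3)) = (2,6) ∈ E(G2) ✓
  (2,4) → (φ(2),φ(4)) = (2,5) ∈ E(G2) ✓
  (2,5) → (φ(2),φ(5)) = (0,2) ∈ E(G2) ✓
  (3,5) → (φ(3),φ(5)) = (0,6) ∈ E(G2) ✓
  (3,6) → (φ(3),φ(6)) = (1,6) ∈ E(G2) ✓
All 9 edges of G1 map to edges of G2, and |E(G1)| = |E(G2)| = 9, so φ is a bijection on edges as well as vertices. Hence G1 ≅ G2.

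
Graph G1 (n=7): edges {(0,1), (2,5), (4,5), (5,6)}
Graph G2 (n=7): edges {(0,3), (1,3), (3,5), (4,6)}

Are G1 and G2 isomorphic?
Yes, isomorphic

The graphs are isomorphic.
One valid mapping φ: V(G1) → V(G2): 0→4, 1→6, 2→5, 3→2, 4→0, 5→3, 6→1

Verify φ preserves adjacency — for each edge of G1, its image is an edge of G2:
  (0,1) → (φ(0),φ(1)) = (4,6) ∈ E(G2) ✓
  (2,5) → (φ(2),φ(5)) = (3,5) ∈ E(G2) ✓
  (4,5) → (φ(4),φ(5)) = (0,3) ∈ E(G2) ✓
  (5,6) → (φ(5),φ(6)) = (1,3) ∈ E(G2) ✓
All 4 edges of G1 map to edges of G2, and |E(G1)| = |E(G2)| = 4, so φ is a bijection on edges as well as vertices. Hence G1 ≅ G2.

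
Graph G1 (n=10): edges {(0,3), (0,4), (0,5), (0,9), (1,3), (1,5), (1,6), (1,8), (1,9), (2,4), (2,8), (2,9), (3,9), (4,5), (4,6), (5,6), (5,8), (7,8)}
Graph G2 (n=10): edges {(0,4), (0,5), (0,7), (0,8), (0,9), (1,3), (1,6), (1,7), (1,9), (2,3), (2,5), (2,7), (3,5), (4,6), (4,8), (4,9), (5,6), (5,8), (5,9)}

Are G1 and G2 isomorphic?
No, not isomorphic

The graphs are NOT isomorphic.

Counting triangles (3-cliques): G1 has 6, G2 has 5.
Triangle count is an isomorphism invariant, so differing triangle counts rule out isomorphism.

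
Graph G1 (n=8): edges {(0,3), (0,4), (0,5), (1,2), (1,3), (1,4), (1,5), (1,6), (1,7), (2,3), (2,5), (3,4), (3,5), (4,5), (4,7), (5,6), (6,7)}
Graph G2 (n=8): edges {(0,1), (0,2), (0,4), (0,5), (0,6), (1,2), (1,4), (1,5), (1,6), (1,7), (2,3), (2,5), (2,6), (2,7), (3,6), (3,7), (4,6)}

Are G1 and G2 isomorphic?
Yes, isomorphic

The graphs are isomorphic.
One valid mapping φ: V(G1) → V(G2): 0→4, 1→2, 2→5, 3→0, 4→6, 5→1, 6→7, 7→3

Verify φ preserves adjacency — for each edge of G1, its image is an edge of G2:
  (0,3) → (φ(0),φ(3)) = (0,4) ∈ E(G2) ✓
  (0,4) → (φ(0),φ(4)) = (4,6) ∈ E(G2) ✓
  (0,5) → (φ(0),φ(5)) = (1,4) ∈ E(G2) ✓
  (1,2) → (φ(1),φ(2)) = (2,5) ∈ E(G2) ✓
  (1,3) → (φ(1),φ(3)) = (0,2) ∈ E(G2) ✓
  (1,4) → (φ(1),φ(4)) = (2,6) ∈ E(G2) ✓
  (1,5) → (φ(1),φ(5)) = (1,2) ∈ E(G2) ✓
  (1,6) → (φ(1),φ(6)) = (2,7) ∈ E(G2) ✓
  (1,7) → (φ(1),φ(7)) = (2,3) ∈ E(G2) ✓
  (2,3) → (φ(2),φ(3)) = (0,5) ∈ E(G2) ✓
  (2,5) → (φ(2),φ(5)) = (1,5) ∈ E(G2) ✓
  (3,4) → (φ(3),φ(4)) = (0,6) ∈ E(G2) ✓
  (3,5) → (φ(3),φ(5)) = (0,1) ∈ E(G2) ✓
  (4,5) → (φ(4),φ(5)) = (1,6) ∈ E(G2) ✓
  (4,7) → (φ(4),φ(7)) = (3,6) ∈ E(G2) ✓
  (5,6) → (φ(5),φ(6)) = (1,7) ∈ E(G2) ✓
  (6,7) → (φ(6),φ(7)) = (3,7) ∈ E(G2) ✓
All 17 edges of G1 map to edges of G2, and |E(G1)| = |E(G2)| = 17, so φ is a bijection on edges as well as vertices. Hence G1 ≅ G2.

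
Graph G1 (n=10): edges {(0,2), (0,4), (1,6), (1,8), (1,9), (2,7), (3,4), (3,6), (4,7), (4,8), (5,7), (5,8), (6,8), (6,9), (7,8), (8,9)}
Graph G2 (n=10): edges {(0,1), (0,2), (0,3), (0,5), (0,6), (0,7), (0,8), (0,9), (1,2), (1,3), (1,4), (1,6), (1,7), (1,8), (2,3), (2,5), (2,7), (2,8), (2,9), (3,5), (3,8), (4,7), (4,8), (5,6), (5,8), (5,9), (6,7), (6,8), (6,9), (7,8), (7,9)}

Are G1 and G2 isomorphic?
No, not isomorphic

The graphs are NOT isomorphic.

Degrees in G1: deg(0)=2, deg(1)=3, deg(2)=2, deg(3)=2, deg(4)=4, deg(5)=2, deg(6)=4, deg(7)=4, deg(8)=6, deg(9)=3.
Sorted degree sequence of G1: [6, 4, 4, 4, 3, 3, 2, 2, 2, 2].
Degrees in G2: deg(0)=8, deg(1)=7, deg(2)=7, deg(3)=5, deg(4)=3, deg(5)=6, deg(6)=6, deg(7)=7, deg(8)=8, deg(9)=5.
Sorted degree sequence of G2: [8, 8, 7, 7, 7, 6, 6, 5, 5, 3].
The (sorted) degree sequence is an isomorphism invariant, so since G1 and G2 have different degree sequences they cannot be isomorphic.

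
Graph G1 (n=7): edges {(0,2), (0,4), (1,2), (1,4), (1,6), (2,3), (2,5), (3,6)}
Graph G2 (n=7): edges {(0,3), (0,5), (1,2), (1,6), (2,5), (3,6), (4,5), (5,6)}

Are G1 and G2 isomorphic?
Yes, isomorphic

The graphs are isomorphic.
One valid mapping φ: V(G1) → V(G2): 0→2, 1→6, 2→5, 3→0, 4→1, 5→4, 6→3

Verify φ preserves adjacency — for each edge of G1, its image is an edge of G2:
  (0,2) → (φ(0),φ(2)) = (2,5) ∈ E(G2) ✓
  (0,4) → (φ(0),φ(4)) = (1,2) ∈ E(G2) ✓
  (1,2) → (φ(1),φ(2)) = (5,6) ∈ E(G2) ✓
  (1,4) → (φ(1),φ(4)) = (1,6) ∈ E(G2) ✓
  (1,6) → (φ(1),φ(6)) = (3,6) ∈ E(G2) ✓
  (2,3) → (φ(2),φ(3)) = (0,5) ∈ E(G2) ✓
  (2,5) → (φ(2),φ(5)) = (4,5) ∈ E(G2) ✓
  (3,6) → (φ(3),φ(6)) = (0,3) ∈ E(G2) ✓
All 8 edges of G1 map to edges of G2, and |E(G1)| = |E(G2)| = 8, so φ is a bijection on edges as well as vertices. Hence G1 ≅ G2.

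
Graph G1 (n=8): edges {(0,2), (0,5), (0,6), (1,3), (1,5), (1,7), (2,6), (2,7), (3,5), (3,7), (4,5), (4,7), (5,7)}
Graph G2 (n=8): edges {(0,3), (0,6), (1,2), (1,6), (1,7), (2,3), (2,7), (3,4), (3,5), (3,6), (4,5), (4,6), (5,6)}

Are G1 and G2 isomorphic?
Yes, isomorphic

The graphs are isomorphic.
One valid mapping φ: V(G1) → V(G2): 0→2, 1→5, 2→1, 3→4, 4→0, 5→3, 6→7, 7→6

Verify φ preserves adjacency — for each edge of G1, its image is an edge of G2:
  (0,2) → (φ(0),φ(2)) = (1,2) ∈ E(G2) ✓
  (0,5) → (φ(0),φ(5)) = (2,3) ∈ E(G2) ✓
  (0,6) → (φ(0),φ(6)) = (2,7) ∈ E(G2) ✓
  (1,3) → (φ(1),φ(3)) = (4,5) ∈ E(G2) ✓
  (1,5) → (φ(1),φ(5)) = (3,5) ∈ E(G2) ✓
  (1,7) → (φ(1),φ(7)) = (5,6) ∈ E(G2) ✓
  (2,6) → (φ(2),φ(6)) = (1,7) ∈ E(G2) ✓
  (2,7) → (φ(2),φ(7)) = (1,6) ∈ E(G2) ✓
  (3,5) → (φ(3),φ(5)) = (3,4) ∈ E(G2) ✓
  (3,7) → (φ(3),φ(7)) = (4,6) ∈ E(G2) ✓
  (4,5) → (φ(4),φ(5)) = (0,3) ∈ E(G2) ✓
  (4,7) → (φ(4),φ(7)) = (0,6) ∈ E(G2) ✓
  (5,7) → (φ(5),φ(7)) = (3,6) ∈ E(G2) ✓
All 13 edges of G1 map to edges of G2, and |E(G1)| = |E(G2)| = 13, so φ is a bijection on edges as well as vertices. Hence G1 ≅ G2.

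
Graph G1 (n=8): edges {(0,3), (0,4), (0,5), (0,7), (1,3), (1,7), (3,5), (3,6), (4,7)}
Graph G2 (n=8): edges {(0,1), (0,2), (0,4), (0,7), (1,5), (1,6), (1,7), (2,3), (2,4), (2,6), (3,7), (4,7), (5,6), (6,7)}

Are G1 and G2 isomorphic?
No, not isomorphic

The graphs are NOT isomorphic.

Counting triangles (3-cliques): G1 has 2, G2 has 5.
Triangle count is an isomorphism invariant, so differing triangle counts rule out isomorphism.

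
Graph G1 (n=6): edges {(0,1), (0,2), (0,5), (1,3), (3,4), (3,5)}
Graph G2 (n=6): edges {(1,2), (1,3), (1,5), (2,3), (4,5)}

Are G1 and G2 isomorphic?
No, not isomorphic

The graphs are NOT isomorphic.

Connected components of G1: 1 component(s) with vertex sets [[0, 1, 2, 3, 4, 5]], sizes [6].
Connected components of G2: 2 component(s) with vertex sets [[0], [1, 2, 3, 4, 5]], sizes [1, 5].
The number of connected components (and the multiset of component sizes) is an isomorphism invariant — an isomorphism maps each component of G1 bijectively onto a component of G2. Since G1 has 1 component(s) and G2 has 2, they cannot be isomorphic.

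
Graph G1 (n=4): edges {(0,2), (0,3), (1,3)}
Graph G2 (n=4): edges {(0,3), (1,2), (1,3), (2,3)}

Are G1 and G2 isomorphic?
No, not isomorphic

The graphs are NOT isomorphic.

Counting triangles (3-cliques): G1 has 0, G2 has 1.
Triangle count is an isomorphism invariant, so differing triangle counts rule out isomorphism.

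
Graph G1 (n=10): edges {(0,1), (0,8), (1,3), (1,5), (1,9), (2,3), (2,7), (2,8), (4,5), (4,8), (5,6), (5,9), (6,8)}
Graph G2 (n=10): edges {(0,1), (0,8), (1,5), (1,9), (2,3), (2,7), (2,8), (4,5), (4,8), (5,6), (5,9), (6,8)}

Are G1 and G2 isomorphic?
No, not isomorphic

The graphs are NOT isomorphic.

Counting edges: G1 has 13 edge(s); G2 has 12 edge(s).
Edge count is an isomorphism invariant (a bijection on vertices induces a bijection on edges), so differing edge counts rule out isomorphism.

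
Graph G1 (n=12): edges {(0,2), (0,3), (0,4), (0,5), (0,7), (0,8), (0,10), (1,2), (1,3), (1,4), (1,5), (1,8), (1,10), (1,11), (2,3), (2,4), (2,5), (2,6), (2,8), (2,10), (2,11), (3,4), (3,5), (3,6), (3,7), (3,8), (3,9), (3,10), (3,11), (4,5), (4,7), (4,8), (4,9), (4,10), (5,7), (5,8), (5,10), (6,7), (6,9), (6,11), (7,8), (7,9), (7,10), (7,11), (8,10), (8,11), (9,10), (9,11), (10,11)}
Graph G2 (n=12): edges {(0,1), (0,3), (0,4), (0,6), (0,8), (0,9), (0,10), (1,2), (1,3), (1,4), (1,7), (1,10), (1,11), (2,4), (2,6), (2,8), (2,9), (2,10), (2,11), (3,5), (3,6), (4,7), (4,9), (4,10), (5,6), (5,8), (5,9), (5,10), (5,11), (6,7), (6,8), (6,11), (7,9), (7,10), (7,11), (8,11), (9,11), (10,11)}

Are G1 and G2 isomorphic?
No, not isomorphic

The graphs are NOT isomorphic.

Degrees in G1: deg(0)=7, deg(1)=7, deg(2)=9, deg(3)=11, deg(4)=9, deg(5)=8, deg(6)=5, deg(7)=9, deg(8)=9, deg(9)=6, deg(10)=10, deg(11)=8.
Sorted degree sequence of G1: [11, 10, 9, 9, 9, 9, 8, 8, 7, 7, 6, 5].
Degrees in G2: deg(0)=7, deg(1)=7, deg(2)=7, deg(3)=4, deg(4)=6, deg(5)=6, deg(6)=7, deg(7)=6, deg(8)=5, deg(9)=6, deg(10)=7, deg(11)=8.
Sorted degree sequence of G2: [8, 7, 7, 7, 7, 7, 6, 6, 6, 6, 5, 4].
The (sorted) degree sequence is an isomorphism invariant, so since G1 and G2 have different degree sequences they cannot be isomorphic.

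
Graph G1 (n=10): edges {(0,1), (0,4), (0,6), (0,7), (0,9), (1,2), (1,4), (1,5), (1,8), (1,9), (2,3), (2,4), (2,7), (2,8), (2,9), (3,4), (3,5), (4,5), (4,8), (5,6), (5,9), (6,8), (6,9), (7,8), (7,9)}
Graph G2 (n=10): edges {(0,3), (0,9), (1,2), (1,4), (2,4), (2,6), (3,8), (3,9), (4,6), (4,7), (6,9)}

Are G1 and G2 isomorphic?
No, not isomorphic

The graphs are NOT isomorphic.

Connected components of G1: 1 component(s) with vertex sets [[0, 1, 2, 3, 4, 5, 6, 7, 8, 9]], sizes [10].
Connected components of G2: 2 component(s) with vertex sets [[5], [0, 1, 2, 3, 4, 6, 7, 8, 9]], sizes [1, 9].
The number of connected components (and the multiset of component sizes) is an isomorphism invariant — an isomorphism maps each component of G1 bijectively onto a component of G2. Since G1 has 1 component(s) and G2 has 2, they cannot be isomorphic.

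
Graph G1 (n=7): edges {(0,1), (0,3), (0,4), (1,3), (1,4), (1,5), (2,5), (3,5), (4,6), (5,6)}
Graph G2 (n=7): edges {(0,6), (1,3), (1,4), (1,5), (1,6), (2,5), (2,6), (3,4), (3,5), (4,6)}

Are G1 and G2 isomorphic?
Yes, isomorphic

The graphs are isomorphic.
One valid mapping φ: V(G1) → V(G2): 0→3, 1→1, 2→0, 3→4, 4→5, 5→6, 6→2

Verify φ preserves adjacency — for each edge of G1, its image is an edge of G2:
  (0,1) → (φ(0),φ(1)) = (1,3) ∈ E(G2) ✓
  (0,3) → (φ(0),φ(3)) = (3,4) ∈ E(G2) ✓
  (0,4) → (φ(0),φ(4)) = (3,5) ∈ E(G2) ✓
  (1,3) → (φ(1),φ(3)) = (1,4) ∈ E(G2) ✓
  (1,4) → (φ(1),φ(4)) = (1,5) ∈ E(G2) ✓
  (1,5) → (φ(1),φ(5)) = (1,6) ∈ E(G2) ✓
  (2,5) → (φ(2),φ(5)) = (0,6) ∈ E(G2) ✓
  (3,5) → (φ(3),φ(5)) = (4,6) ∈ E(G2) ✓
  (4,6) → (φ(4),φ(6)) = (2,5) ∈ E(G2) ✓
  (5,6) → (φ(5),φ(6)) = (2,6) ∈ E(G2) ✓
All 10 edges of G1 map to edges of G2, and |E(G1)| = |E(G2)| = 10, so φ is a bijection on edges as well as vertices. Hence G1 ≅ G2.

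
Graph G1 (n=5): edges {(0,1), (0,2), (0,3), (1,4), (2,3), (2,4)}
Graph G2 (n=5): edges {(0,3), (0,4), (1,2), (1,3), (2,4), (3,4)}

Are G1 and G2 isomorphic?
Yes, isomorphic

The graphs are isomorphic.
One valid mapping φ: V(G1) → V(G2): 0→3, 1→1, 2→4, 3→0, 4→2

Verify φ preserves adjacency — for each edge of G1, its image is an edge of G2:
  (0,1) → (φ(0),φ(1)) = (1,3) ∈ E(G2) ✓
  (0,2) → (φ(0),φ(2)) = (3,4) ∈ E(G2) ✓
  (0,3) → (φ(0),φ(3)) = (0,3) ∈ E(G2) ✓
  (1,4) → (φ(1),φ(4)) = (1,2) ∈ E(G2) ✓
  (2,3) → (φ(2),φ(3)) = (0,4) ∈ E(G2) ✓
  (2,4) → (φ(2),φ(4)) = (2,4) ∈ E(G2) ✓
All 6 edges of G1 map to edges of G2, and |E(G1)| = |E(G2)| = 6, so φ is a bijection on edges as well as vertices. Hence G1 ≅ G2.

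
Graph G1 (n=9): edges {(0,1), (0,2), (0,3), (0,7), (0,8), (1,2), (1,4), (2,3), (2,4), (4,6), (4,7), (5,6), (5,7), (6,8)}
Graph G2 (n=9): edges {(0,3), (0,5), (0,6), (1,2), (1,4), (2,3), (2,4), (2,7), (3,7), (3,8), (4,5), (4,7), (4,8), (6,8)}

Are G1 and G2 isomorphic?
Yes, isomorphic

The graphs are isomorphic.
One valid mapping φ: V(G1) → V(G2): 0→4, 1→7, 2→2, 3→1, 4→3, 5→6, 6→0, 7→8, 8→5

Verify φ preserves adjacency — for each edge of G1, its image is an edge of G2:
  (0,1) → (φ(0),φ(1)) = (4,7) ∈ E(G2) ✓
  (0,2) → (φ(0),φ(2)) = (2,4) ∈ E(G2) ✓
  (0,3) → (φ(0),φ(3)) = (1,4) ∈ E(G2) ✓
  (0,7) → (φ(0),φ(7)) = (4,8) ∈ E(G2) ✓
  (0,8) → (φ(0),φ(8)) = (4,5) ∈ E(G2) ✓
  (1,2) → (φ(1),φ(2)) = (2,7) ∈ E(G2) ✓
  (1,4) → (φ(1),φ(4)) = (3,7) ∈ E(G2) ✓
  (2,3) → (φ(2),φ(3)) = (1,2) ∈ E(G2) ✓
  (2,4) → (φ(2),φ(4)) = (2,3) ∈ E(G2) ✓
  (4,6) → (φ(4),φ(6)) = (0,3) ∈ E(G2) ✓
  (4,7) → (φ(4),φ(7)) = (3,8) ∈ E(G2) ✓
  (5,6) → (φ(5),φ(6)) = (0,6) ∈ E(G2) ✓
  (5,7) → (φ(5),φ(7)) = (6,8) ∈ E(G2) ✓
  (6,8) → (φ(6),φ(8)) = (0,5) ∈ E(G2) ✓
All 14 edges of G1 map to edges of G2, and |E(G1)| = |E(G2)| = 14, so φ is a bijection on edges as well as vertices. Hence G1 ≅ G2.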